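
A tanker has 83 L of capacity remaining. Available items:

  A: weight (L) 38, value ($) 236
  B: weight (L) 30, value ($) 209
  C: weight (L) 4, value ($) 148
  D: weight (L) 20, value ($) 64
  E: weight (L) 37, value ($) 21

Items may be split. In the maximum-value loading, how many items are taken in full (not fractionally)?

Greedy by value/weight ratio, highest first.
Ratios (sorted): C 37.00, B 6.97, A 6.21, D 3.20, E 0.57
take C (4 @ 148); take B (30 @ 209); take A (38 @ 236); take 11/20 of D → 35.20. Capacity used 83/83.
3 item(s) taken whole; one partial (take 11/20 of D).

3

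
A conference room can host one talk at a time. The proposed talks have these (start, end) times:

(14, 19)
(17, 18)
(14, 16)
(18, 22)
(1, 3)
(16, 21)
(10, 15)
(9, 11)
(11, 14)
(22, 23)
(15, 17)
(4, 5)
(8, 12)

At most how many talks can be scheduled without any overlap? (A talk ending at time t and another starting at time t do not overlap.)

8

By end time: (1,3), (4,5), (9,11), (8,12), (11,14), (10,15), (14,16), (15,17), (17,18), (14,19), (16,21), (18,22), (22,23).
Pick (1,3); next start ≥ 3 → (4,5); next start ≥ 5 → (9,11); next start ≥ 11 → (11,14); next start ≥ 14 → (14,16); next start ≥ 16 → (17,18); next start ≥ 18 → (18,22); next start ≥ 22 → (22,23).
Selected 8 talks.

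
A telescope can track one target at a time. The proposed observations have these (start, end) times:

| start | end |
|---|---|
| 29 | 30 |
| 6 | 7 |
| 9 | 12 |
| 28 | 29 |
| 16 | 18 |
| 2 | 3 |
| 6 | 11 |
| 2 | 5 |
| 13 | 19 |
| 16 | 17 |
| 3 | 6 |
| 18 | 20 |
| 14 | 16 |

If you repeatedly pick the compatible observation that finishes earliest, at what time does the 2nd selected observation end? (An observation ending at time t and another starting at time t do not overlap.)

6

Sort by end time and greedily take each interval whose start is ≥ the last chosen end.
Sorted by end: (2,3)  (2,5)  (3,6)  (6,7)  (6,11)  (9,12)  (14,16)  (16,17)  (16,18)  (13,19)  (18,20)  (28,29)  (29,30)
take (2,3); take (3,6); take (6,7); skip (6,11); take (9,12); take (14,16); take (16,17); skip (16,18); take (18,20); take (28,29); take (29,30).
Selected: (2,3) (3,6) (6,7) (9,12) (14,16) (16,17) (18,20) (28,29) (29,30)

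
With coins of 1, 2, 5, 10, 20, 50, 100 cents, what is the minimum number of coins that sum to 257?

Greedy: take as many of the largest coin as possible, then repeat with the remainder.
257 − 2×100→57 − 1×50→7 − 1×5→2 − 1×2→0
Total coins = 2 + 1 + 1 + 1 = 5

5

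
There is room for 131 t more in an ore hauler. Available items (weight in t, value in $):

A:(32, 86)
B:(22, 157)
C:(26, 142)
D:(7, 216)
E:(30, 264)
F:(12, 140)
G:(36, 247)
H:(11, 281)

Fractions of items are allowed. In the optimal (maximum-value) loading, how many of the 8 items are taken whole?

Order: D (216/7=30.86) > H (281/11=25.55) > F (140/12=11.67) > E (264/30=8.80) > B (157/22=7.14) > G (247/36=6.86) > C (142/26=5.46) > A (86/32=2.69)
Fill: take D (7 @ 216) → take H (11 @ 281) → take F (12 @ 140) → take E (30 @ 264) → take B (22 @ 157) → take G (36 @ 247) → take 13/26 of C → 71.00; 131/131 used.
6 item(s) taken whole; one partial (take 13/26 of C).

6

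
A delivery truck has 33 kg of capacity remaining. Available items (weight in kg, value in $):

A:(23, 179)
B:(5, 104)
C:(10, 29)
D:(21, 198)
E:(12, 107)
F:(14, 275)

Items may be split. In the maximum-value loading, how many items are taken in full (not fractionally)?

2

Sort by value per unit weight and fill in that order.
Ratios (sorted): B 20.80, F 19.64, D 9.43, E 8.92, A 7.78, C 2.90
take B (5 @ 104); take F (14 @ 275); take 14/21 of D → 132.00. Capacity used 33/33.
2 item(s) taken whole; one partial (take 14/21 of D).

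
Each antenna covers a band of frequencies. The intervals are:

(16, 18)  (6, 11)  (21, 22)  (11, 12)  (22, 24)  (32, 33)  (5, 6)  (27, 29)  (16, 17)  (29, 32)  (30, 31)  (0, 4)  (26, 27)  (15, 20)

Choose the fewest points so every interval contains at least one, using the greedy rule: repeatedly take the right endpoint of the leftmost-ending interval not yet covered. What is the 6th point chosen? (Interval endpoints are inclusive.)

By right end: [0,4]  [5,6]  [6,11]  [11,12]  [16,17]  [16,18]  [15,20]  [21,22]  [22,24]  [26,27]  [27,29]  [30,31]  [29,32]  [32,33]
[0,4] uncovered → point at 4; [5,6] uncovered → point at 6; [11,12] uncovered → point at 12; [16,17] uncovered → point at 17; [21,22] uncovered → point at 22; [26,27] uncovered → point at 27; [30,31] uncovered → point at 31; [32,33] uncovered → point at 33.
Points: 4, 6, 12, 17, 22, 27, 31, 33 (8 total).

27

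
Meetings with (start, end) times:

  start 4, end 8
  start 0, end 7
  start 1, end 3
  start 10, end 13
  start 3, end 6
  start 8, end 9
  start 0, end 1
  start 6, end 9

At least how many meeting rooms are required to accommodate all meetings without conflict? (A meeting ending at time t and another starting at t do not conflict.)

Count concurrent intervals with a sweep; the peak is the room count.
Events (time:±→running): 0:+→1 0:+→2 1:-→1 1:+→2 3:-→1 3:+→2 4:+→3 … peak 3.

3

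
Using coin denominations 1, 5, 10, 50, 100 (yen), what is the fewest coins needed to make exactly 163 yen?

163 − 1×100→63 − 1×50→13 − 1×10→3 − 3×1→0
Total coins = 1 + 1 + 1 + 3 = 6

6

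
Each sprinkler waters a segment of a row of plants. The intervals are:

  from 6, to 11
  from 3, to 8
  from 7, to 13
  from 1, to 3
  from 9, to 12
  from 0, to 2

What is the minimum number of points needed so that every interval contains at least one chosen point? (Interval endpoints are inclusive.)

3

Sort by right endpoint; whenever an interval is uncovered, place a point at its right end.
By right end: [0,2]  [1,3]  [3,8]  [6,11]  [9,12]  [7,13]
[0,2] uncovered → point at 2; [3,8] uncovered → point at 8; [9,12] uncovered → point at 12.
Points: 2, 8, 12 (3 total).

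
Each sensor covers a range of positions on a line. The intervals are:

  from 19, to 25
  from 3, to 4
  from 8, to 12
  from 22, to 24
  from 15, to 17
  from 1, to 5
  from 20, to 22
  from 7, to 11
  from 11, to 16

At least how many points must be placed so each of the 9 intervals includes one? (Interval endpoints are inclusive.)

Sorted: [3,4] [1,5] [7,11] [8,12] [11,16] [15,17] [20,22] [22,24] [19,25]
{[3,4],[1,5]} hit by 4; {[7,11],[8,12],[11,16]} hit by 11; {[15,17]} hit by 17; {[20,22],[22,24],[19,25]} hit by 22.
Points: 4, 11, 17, 22 (4 total).

4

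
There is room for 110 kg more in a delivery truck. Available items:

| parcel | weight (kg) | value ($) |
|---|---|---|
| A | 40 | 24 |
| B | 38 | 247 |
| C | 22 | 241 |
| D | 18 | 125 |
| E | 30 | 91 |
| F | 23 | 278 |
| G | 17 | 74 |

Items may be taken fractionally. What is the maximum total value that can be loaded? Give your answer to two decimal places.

930.18

Greedy by value/weight ratio, highest first.
Ratios (sorted): F 12.09, C 10.95, D 6.94, B 6.50, G 4.35, E 3.03, A 0.60
take F (23 @ 278); take C (22 @ 241); take D (18 @ 125); take B (38 @ 247); take 9/17 of G → 39.18. Capacity used 110/110.
Total value = 930.18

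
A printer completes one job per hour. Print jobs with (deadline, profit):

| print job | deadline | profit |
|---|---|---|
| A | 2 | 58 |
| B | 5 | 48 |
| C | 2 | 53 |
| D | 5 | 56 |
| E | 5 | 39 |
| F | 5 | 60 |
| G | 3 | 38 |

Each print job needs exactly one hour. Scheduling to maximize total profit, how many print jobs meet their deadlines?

Sort by profit descending; place each in the latest free slot ≤ its deadline.
By profit: F(d5,60), A(d2,58), D(d5,56), C(d2,53), B(d5,48), E(d5,39), G(d3,38)
F→slot 5; A→slot 2; D→slot 4; C→slot 1; B→slot 3; E skipped; G skipped.
5 of 7 scheduled.

5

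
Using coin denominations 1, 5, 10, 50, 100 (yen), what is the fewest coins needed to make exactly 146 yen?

146 = 1×100 + 4×10 + 1×5 + 1×1
Total coins = 1 + 4 + 1 + 1 = 7

7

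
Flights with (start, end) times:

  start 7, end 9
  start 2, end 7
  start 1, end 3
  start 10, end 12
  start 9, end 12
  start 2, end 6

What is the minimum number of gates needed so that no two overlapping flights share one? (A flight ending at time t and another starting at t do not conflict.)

Count concurrent intervals with a sweep; the peak is the room count.
starts: [1, 2, 2, 7, 9, 10]
ends:   [3, 6, 7, 9, 12, 12]
s1→1 s2→2 s2→3  — peak 3.

3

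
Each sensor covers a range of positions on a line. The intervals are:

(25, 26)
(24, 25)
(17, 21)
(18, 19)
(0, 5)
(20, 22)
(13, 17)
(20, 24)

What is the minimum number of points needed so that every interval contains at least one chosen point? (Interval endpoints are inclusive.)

Process intervals by earliest right end; each time one isn't hit yet, stab at its right endpoint.
Sorted: [0,5] [13,17] [18,19] [17,21] [20,22] [20,24] [24,25] [25,26]
{[0,5]} hit by 5; {[13,17]} hit by 17; {[18,19],[17,21]} hit by 19; {[20,22],[20,24]} hit by 22; {[24,25],[25,26]} hit by 25.
Points: 5, 17, 19, 22, 25 (5 total).

5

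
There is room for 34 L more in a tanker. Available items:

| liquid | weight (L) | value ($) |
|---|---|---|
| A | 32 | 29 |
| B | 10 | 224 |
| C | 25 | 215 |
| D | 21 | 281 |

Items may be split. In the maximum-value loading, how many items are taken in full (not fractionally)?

2

Order: B (224/10=22.40) > D (281/21=13.38) > C (215/25=8.60) > A (29/32=0.91)
Fill: take B (10 @ 224) → take D (21 @ 281) → take 3/25 of C → 25.80; 34/34 used.
2 item(s) taken whole; one partial (take 3/25 of C).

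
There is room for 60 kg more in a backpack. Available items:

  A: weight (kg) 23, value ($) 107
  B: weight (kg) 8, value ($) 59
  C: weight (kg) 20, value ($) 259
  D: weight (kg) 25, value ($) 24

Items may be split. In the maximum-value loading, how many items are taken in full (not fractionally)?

3

Greedy by value/weight ratio, highest first.
Ratios (sorted): C 12.95, B 7.38, A 4.65, D 0.96
take C (20 @ 259); take B (8 @ 59); take A (23 @ 107); take 9/25 of D → 8.64. Capacity used 60/60.
3 item(s) taken whole; one partial (take 9/25 of D).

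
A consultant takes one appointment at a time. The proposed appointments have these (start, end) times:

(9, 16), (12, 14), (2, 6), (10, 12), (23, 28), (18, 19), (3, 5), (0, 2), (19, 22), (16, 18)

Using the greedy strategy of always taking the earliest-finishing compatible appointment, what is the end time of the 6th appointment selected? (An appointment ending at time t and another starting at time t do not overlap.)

19

Sort by end time and greedily take each interval whose start is ≥ the last chosen end.
By end time: (0,2), (3,5), (2,6), (10,12), (12,14), (9,16), (16,18), (18,19), (19,22), (23,28).
Pick (0,2); next start ≥ 2 → (3,5); next start ≥ 5 → (10,12); next start ≥ 12 → (12,14); next start ≥ 14 → (16,18); next start ≥ 18 → (18,19); next start ≥ 19 → (19,22); next start ≥ 22 → (23,28).
Selected: (0,2) (3,5) (10,12) (12,14) (16,18) (18,19) (19,22) (23,28)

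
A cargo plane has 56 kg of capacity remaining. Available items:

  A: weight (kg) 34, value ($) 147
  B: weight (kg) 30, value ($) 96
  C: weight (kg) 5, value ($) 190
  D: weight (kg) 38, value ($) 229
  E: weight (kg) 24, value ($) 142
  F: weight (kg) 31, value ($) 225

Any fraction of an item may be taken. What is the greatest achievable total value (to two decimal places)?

535.53

Sort by value per unit weight and fill in that order.
Order: C (190/5=38.00) > F (225/31=7.26) > D (229/38=6.03) > E (142/24=5.92) > A (147/34=4.32) > B (96/30=3.20)
Fill: take C (5 @ 190) → take F (31 @ 225) → take 20/38 of D → 120.53; 56/56 used.
Total value = 535.53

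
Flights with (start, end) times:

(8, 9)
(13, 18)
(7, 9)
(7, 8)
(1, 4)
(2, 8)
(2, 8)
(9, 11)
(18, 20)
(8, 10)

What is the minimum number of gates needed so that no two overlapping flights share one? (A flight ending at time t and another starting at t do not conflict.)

4

Events (time:±→running): 1:+→1 2:+→2 2:+→3 4:-→2 7:+→3 7:+→4 … peak 4.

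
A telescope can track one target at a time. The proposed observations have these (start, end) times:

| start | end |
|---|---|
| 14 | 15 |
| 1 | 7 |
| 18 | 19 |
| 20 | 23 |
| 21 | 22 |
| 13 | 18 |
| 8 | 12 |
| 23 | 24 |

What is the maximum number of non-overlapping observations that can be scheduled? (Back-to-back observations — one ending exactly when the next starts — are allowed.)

Order by finish time; keep every interval that doesn't clash with the previous kept one.
By end time: (1,7), (8,12), (14,15), (13,18), (18,19), (21,22), (20,23), (23,24).
Pick (1,7); next start ≥ 7 → (8,12); next start ≥ 12 → (14,15); next start ≥ 15 → (18,19); next start ≥ 19 → (21,22); next start ≥ 22 → (23,24).
Selected 6 observations.

6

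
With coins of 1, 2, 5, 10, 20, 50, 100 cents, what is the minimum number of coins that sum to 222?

4

222 = 2×100 + 1×20 + 1×2
Total coins = 2 + 1 + 1 = 4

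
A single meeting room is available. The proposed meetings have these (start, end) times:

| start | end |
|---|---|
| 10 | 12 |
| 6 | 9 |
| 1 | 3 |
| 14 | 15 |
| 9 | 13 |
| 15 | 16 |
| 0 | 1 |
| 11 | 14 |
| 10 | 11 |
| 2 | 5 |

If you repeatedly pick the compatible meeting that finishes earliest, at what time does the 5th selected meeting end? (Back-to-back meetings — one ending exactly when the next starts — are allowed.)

Sort by end time and greedily take each interval whose start is ≥ the last chosen end.
By end time: (0,1), (1,3), (2,5), (6,9), (10,11), (10,12), (9,13), (11,14), (14,15), (15,16).
Pick (0,1); next start ≥ 1 → (1,3); next start ≥ 3 → (6,9); next start ≥ 9 → (10,11); next start ≥ 11 → (11,14); next start ≥ 14 → (14,15); next start ≥ 15 → (15,16).
Selected: (0,1) (1,3) (6,9) (10,11) (11,14) (14,15) (15,16)

14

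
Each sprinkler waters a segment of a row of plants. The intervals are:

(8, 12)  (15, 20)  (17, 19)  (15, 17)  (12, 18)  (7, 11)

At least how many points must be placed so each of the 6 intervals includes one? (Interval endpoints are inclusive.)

By right end: [7,11]  [8,12]  [15,17]  [12,18]  [17,19]  [15,20]
[7,11] uncovered → point at 11; [15,17] uncovered → point at 17.
Points: 11, 17 (2 total).

2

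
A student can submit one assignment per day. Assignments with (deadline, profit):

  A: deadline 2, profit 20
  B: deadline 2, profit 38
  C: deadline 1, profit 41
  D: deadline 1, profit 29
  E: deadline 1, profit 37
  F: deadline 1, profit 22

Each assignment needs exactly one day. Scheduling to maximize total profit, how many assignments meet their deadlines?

2

Sort by profit descending; place each in the latest free slot ≤ its deadline.
By profit: C(d1,41), B(d2,38), E(d1,37), D(d1,29), F(d1,22), A(d2,20)
C→slot 1; B→slot 2; E skipped; D skipped; F skipped; A skipped.
2 of 6 scheduled.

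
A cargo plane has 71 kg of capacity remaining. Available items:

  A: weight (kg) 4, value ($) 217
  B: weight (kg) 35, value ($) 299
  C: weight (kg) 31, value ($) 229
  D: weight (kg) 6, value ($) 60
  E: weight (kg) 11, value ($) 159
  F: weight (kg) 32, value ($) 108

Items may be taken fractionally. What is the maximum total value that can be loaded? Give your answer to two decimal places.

Greedy by value/weight ratio, highest first.
Ratios (sorted): A 54.25, E 14.45, D 10.00, B 8.54, C 7.39, F 3.38
take A (4 @ 217); take E (11 @ 159); take D (6 @ 60); take B (35 @ 299); take 15/31 of C → 110.81. Capacity used 71/71.
Total value = 845.81

845.81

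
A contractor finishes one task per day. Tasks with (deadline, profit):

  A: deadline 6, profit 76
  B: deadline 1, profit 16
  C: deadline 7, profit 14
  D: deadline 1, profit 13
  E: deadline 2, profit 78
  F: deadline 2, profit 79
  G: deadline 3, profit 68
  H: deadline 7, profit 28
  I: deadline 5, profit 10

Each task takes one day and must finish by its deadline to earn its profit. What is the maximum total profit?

Sort by profit descending; place each in the latest free slot ≤ its deadline.
Profit order: F=79 E=78 A=76 G=68 H=28 B=16 C=14 D=13 I=10
Assign: F→slot 2, E→slot 1, A→slot 6, G→slot 3, H→slot 7, B skipped, C→slot 5, D skipped, I→slot 4.
Slots: [1:E] [2:F] [3:G] [4:I] [5:C] [6:A] [7:H]
Profit = 78 + 79 + 68 + 10 + 14 + 76 + 28 = 353

353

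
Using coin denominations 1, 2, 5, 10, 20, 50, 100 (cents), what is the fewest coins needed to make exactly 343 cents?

343 = 3×100 + 2×20 + 1×2 + 1×1
Total coins = 3 + 2 + 1 + 1 = 7

7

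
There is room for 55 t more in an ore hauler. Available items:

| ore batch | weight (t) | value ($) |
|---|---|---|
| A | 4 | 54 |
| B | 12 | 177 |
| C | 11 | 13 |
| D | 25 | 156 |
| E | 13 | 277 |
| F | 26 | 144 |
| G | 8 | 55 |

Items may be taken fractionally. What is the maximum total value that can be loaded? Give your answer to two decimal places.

675.32

Greedy by value/weight ratio, highest first.
Order: E (277/13=21.31) > B (177/12=14.75) > A (54/4=13.50) > G (55/8=6.88) > D (156/25=6.24) > F (144/26=5.54) > C (13/11=1.18)
Fill: take E (13 @ 277) → take B (12 @ 177) → take A (4 @ 54) → take G (8 @ 55) → take 18/25 of D → 112.32; 55/55 used.
Total value = 675.32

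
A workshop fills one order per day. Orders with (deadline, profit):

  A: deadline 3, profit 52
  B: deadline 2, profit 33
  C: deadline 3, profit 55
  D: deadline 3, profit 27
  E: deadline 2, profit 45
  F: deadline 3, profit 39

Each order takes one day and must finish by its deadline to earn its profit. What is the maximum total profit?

Take jobs in profit order; each goes to the latest open slot no later than its deadline.
Profit order: C=55 A=52 E=45 F=39 B=33 D=27
Assign: C→slot 3, A→slot 2, E→slot 1, F skipped, B skipped, D skipped.
Slots: [1:E] [2:A] [3:C]
Profit = 45 + 52 + 55 = 152

152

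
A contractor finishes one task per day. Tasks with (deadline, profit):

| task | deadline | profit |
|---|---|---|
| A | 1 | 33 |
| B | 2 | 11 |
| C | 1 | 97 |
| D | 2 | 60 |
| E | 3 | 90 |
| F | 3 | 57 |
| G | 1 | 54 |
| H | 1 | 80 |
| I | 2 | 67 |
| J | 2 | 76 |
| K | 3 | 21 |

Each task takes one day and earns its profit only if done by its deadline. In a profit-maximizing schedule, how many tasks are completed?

3

Sort by profit descending; place each in the latest free slot ≤ its deadline.
Profit order: C=97 E=90 H=80 J=76 I=67 D=60 F=57 G=54 A=33 K=21 B=11
Assign: C→slot 1, E→slot 3, H skipped, J→slot 2, I skipped, D skipped, F skipped, G skipped, A skipped, K skipped, B skipped.
Slots: [1:C] [2:J] [3:E]
3 of 11 scheduled.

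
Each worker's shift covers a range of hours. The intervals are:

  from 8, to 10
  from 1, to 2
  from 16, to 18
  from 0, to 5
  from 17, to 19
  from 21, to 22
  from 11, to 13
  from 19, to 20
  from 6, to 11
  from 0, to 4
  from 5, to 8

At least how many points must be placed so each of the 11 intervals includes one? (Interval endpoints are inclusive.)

By right end: [1,2]  [0,4]  [0,5]  [5,8]  [8,10]  [6,11]  [11,13]  [16,18]  [17,19]  [19,20]  [21,22]
[1,2] uncovered → point at 2; [5,8] uncovered → point at 8; [11,13] uncovered → point at 13; [16,18] uncovered → point at 18; [19,20] uncovered → point at 20; [21,22] uncovered → point at 22.
Points: 2, 8, 13, 18, 20, 22 (6 total).

6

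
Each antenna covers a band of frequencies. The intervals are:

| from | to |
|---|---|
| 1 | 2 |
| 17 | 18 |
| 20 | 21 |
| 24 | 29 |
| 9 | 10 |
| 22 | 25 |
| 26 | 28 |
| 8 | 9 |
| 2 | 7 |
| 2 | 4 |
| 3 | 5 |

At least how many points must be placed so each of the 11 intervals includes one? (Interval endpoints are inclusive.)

Sort by right endpoint; whenever an interval is uncovered, place a point at its right end.
By right end: [1,2]  [2,4]  [3,5]  [2,7]  [8,9]  [9,10]  [17,18]  [20,21]  [22,25]  [26,28]  [24,29]
[1,2] uncovered → point at 2; [3,5] uncovered → point at 5; [8,9] uncovered → point at 9; [17,18] uncovered → point at 18; [20,21] uncovered → point at 21; [22,25] uncovered → point at 25; [26,28] uncovered → point at 28.
Points: 2, 5, 9, 18, 21, 25, 28 (7 total).

7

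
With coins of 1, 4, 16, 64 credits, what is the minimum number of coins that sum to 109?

Use the largest denomination that fits, subtract, and repeat.
109 − 1×64→45 − 2×16→13 − 3×4→1 − 1×1→0
Total coins = 1 + 2 + 3 + 1 = 7

7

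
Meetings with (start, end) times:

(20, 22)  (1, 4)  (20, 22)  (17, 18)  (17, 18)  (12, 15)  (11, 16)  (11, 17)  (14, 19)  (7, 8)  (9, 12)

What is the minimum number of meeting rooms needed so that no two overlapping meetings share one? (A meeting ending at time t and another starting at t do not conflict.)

The answer is the maximum number of intervals overlapping at any instant.
starts: [1, 7, 9, 11, 11, 12, 14, 17, 17, 20, 20]
ends:   [4, 8, 12, 15, 16, 17, 18, 18, 19, 22, 22]
s1→1 e4→0 s7→1 e8→0 s9→1 s11→2 s11→3 e12→2 s12→3 s14→4  — peak 4.

4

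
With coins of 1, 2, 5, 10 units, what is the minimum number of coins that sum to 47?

Use the largest denomination that fits, subtract, and repeat.
47 − 4×10→7 − 1×5→2 − 1×2→0
Total coins = 4 + 1 + 1 = 6

6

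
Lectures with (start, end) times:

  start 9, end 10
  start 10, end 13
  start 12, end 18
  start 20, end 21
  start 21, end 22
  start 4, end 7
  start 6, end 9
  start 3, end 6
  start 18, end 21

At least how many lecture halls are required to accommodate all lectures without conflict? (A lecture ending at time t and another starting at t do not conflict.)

2

Count concurrent intervals with a sweep; the peak is the room count.
Events (time:±→running): 3:+→1 4:+→2 … peak 2.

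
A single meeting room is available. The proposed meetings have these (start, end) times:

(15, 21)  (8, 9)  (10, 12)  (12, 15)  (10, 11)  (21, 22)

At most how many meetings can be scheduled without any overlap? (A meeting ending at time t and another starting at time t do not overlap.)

Greedy by earliest finish: after sorting by end time, pick each interval compatible with the last pick.
Sorted by end: (8,9)  (10,11)  (10,12)  (12,15)  (15,21)  (21,22)
take (8,9); take (10,11); take (12,15); take (15,21); take (21,22).
Selected 5 meetings.

5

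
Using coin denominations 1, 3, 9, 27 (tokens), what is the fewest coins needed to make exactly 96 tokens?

6

96 − 3×27→15 − 1×9→6 − 2×3→0
Total coins = 3 + 1 + 2 = 6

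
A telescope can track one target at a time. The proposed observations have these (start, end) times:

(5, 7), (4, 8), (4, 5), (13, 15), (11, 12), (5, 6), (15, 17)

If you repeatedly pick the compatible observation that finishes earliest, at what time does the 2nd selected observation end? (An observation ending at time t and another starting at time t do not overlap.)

Sorted by end: (4,5)  (5,6)  (5,7)  (4,8)  (11,12)  (13,15)  (15,17)
take (4,5); take (5,6); take (11,12); take (13,15); take (15,17).
Selected: (4,5) (5,6) (11,12) (13,15) (15,17)

6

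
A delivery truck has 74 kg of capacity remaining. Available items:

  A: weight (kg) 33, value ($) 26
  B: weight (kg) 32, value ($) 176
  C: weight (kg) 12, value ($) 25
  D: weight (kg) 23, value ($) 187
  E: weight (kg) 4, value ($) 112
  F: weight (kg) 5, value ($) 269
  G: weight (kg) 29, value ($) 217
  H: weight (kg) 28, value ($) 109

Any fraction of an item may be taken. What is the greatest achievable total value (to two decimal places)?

Sort by value per unit weight and fill in that order.
Order: F (269/5=53.80) > E (112/4=28.00) > D (187/23=8.13) > G (217/29=7.48) > B (176/32=5.50) > H (109/28=3.89) > C (25/12=2.08) > A (26/33=0.79)
Fill: take F (5 @ 269) → take E (4 @ 112) → take D (23 @ 187) → take G (29 @ 217) → take 13/32 of B → 71.50; 74/74 used.
Total value = 856.50

856.50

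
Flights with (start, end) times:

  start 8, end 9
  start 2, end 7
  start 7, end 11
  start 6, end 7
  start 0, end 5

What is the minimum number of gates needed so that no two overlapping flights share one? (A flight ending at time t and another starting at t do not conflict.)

2

starts: [0, 2, 6, 7, 8]
ends:   [5, 7, 7, 9, 11]
s0→1 s2→2  — peak 2.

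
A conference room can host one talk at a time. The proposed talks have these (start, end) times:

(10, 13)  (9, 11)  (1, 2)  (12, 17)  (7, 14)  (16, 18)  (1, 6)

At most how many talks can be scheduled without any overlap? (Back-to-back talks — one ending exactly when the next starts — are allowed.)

Sorted by end: (1,2)  (1,6)  (9,11)  (10,13)  (7,14)  (12,17)  (16,18)
take (1,2); skip (1,6); take (9,11); take (12,17).
Selected 3 talks.

3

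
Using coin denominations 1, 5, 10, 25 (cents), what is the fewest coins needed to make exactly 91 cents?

6

Greedy: take as many of the largest coin as possible, then repeat with the remainder.
91 = 3×25 + 1×10 + 1×5 + 1×1
Total coins = 3 + 1 + 1 + 1 = 6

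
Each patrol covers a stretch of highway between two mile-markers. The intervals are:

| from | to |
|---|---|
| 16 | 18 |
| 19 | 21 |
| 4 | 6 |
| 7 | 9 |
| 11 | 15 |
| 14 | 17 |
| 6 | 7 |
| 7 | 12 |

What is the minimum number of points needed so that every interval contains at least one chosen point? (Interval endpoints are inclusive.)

5

Sorted: [4,6] [6,7] [7,9] [7,12] [11,15] [14,17] [16,18] [19,21]
{[4,6],[6,7]} hit by 6; {[7,9],[7,12]} hit by 9; {[11,15],[14,17]} hit by 15; {[16,18]} hit by 18; {[19,21]} hit by 21.
Points: 6, 9, 15, 18, 21 (5 total).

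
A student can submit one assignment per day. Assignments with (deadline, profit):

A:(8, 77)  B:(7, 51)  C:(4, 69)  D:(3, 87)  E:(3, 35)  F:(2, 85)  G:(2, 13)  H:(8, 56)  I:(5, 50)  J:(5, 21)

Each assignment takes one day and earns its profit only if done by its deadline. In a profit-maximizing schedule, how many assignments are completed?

Profit order: D=87 F=85 A=77 C=69 H=56 B=51 I=50 E=35 J=21 G=13
Assign: D→slot 3, F→slot 2, A→slot 8, C→slot 4, H→slot 7, B→slot 6, I→slot 5, E→slot 1, J skipped, G skipped.
Slots: [1:E] [2:F] [3:D] [4:C] [5:I] [6:B] [7:H] [8:A]
8 of 10 scheduled.

8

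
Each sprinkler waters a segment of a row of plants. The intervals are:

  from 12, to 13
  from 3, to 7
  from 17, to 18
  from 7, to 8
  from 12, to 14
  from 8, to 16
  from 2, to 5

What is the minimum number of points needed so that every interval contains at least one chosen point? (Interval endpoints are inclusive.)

4

Sorted: [2,5] [3,7] [7,8] [12,13] [12,14] [8,16] [17,18]
{[2,5],[3,7]} hit by 5; {[7,8]} hit by 8; {[12,13],[12,14],[8,16]} hit by 13; {[17,18]} hit by 18.
Points: 5, 8, 13, 18 (4 total).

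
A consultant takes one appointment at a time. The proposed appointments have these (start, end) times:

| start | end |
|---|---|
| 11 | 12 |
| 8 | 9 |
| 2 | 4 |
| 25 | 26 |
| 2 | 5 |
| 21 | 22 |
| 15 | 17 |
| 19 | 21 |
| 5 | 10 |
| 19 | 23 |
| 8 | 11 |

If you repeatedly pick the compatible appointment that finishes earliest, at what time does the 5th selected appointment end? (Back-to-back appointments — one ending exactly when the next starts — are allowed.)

By end time: (2,4), (2,5), (8,9), (5,10), (8,11), (11,12), (15,17), (19,21), (21,22), (19,23), (25,26).
Pick (2,4); next start ≥ 4 → (8,9); next start ≥ 9 → (11,12); next start ≥ 12 → (15,17); next start ≥ 17 → (19,21); next start ≥ 21 → (21,22); next start ≥ 22 → (25,26).
Selected: (2,4) (8,9) (11,12) (15,17) (19,21) (21,22) (25,26)

21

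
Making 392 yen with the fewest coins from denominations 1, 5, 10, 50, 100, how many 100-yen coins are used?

3

Use the largest denomination that fits, subtract, and repeat.
392 − 3×100→92 − 1×50→42 − 4×10→2 − 2×1→0
Count of 100: 3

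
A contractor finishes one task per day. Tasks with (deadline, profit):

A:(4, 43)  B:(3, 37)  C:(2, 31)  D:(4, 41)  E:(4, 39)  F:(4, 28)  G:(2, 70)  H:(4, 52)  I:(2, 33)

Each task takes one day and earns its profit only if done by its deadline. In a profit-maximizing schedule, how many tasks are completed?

Take jobs in profit order; each goes to the latest open slot no later than its deadline.
Profit order: G=70 H=52 A=43 D=41 E=39 B=37 I=33 C=31 F=28
Assign: G→slot 2, H→slot 4, A→slot 3, D→slot 1, E skipped, B skipped, I skipped, C skipped, F skipped.
Slots: [1:D] [2:G] [3:A] [4:H]
4 of 9 scheduled.

4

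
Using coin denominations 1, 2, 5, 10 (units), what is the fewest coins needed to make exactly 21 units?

3

Greedy: take as many of the largest coin as possible, then repeat with the remainder.
21 − 2×10→1 − 1×1→0
Total coins = 2 + 1 = 3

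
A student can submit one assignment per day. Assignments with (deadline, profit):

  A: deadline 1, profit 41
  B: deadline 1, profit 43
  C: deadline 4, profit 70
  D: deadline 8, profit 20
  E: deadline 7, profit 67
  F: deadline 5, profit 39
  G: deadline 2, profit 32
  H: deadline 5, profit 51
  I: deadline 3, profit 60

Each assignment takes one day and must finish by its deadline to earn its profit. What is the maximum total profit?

Sort by profit descending; place each in the latest free slot ≤ its deadline.
Profit order: C=70 E=67 I=60 H=51 B=43 A=41 F=39 G=32 D=20
Assign: C→slot 4, E→slot 7, I→slot 3, H→slot 5, B→slot 1, A skipped, F→slot 2, G skipped, D→slot 8.
Slots: [1:B] [2:F] [3:I] [4:C] [5:H] [7:E] [8:D]
Profit = 43 + 39 + 60 + 70 + 51 + 67 + 20 = 350

350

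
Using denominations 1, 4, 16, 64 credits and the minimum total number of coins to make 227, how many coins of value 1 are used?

3

Greedy: take as many of the largest coin as possible, then repeat with the remainder.
227 − 3×64→35 − 2×16→3 − 3×1→0
Count of 1: 3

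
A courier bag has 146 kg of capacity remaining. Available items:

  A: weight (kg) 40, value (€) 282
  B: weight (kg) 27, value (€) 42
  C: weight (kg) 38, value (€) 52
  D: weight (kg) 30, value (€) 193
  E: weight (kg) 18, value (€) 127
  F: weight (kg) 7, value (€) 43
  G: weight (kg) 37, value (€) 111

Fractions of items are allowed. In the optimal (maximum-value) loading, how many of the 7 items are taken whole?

Sort by value per unit weight and fill in that order.
Order: E (127/18=7.06) > A (282/40=7.05) > D (193/30=6.43) > F (43/7=6.14) > G (111/37=3.00) > B (42/27=1.56) > C (52/38=1.37)
Fill: take E (18 @ 127) → take A (40 @ 282) → take D (30 @ 193) → take F (7 @ 43) → take G (37 @ 111) → take 14/27 of B → 21.78; 146/146 used.
5 item(s) taken whole; one partial (take 14/27 of B).

5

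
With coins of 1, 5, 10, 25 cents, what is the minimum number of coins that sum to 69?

8

69 = 2×25 + 1×10 + 1×5 + 4×1
Total coins = 2 + 1 + 1 + 4 = 8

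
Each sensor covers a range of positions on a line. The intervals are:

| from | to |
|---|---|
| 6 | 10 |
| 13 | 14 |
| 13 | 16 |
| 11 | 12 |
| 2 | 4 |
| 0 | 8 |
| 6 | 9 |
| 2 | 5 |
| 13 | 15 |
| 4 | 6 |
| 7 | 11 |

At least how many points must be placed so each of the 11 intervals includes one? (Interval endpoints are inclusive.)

4

Sort by right endpoint; whenever an interval is uncovered, place a point at its right end.
Sorted: [2,4] [2,5] [4,6] [0,8] [6,9] [6,10] [7,11] [11,12] [13,14] [13,15] [13,16]
{[2,4],[2,5],[4,6],[0,8]} hit by 4; {[6,9],[6,10],[7,11]} hit by 9; {[11,12]} hit by 12; {[13,14],[13,15],[13,16]} hit by 14.
Points: 4, 9, 12, 14 (4 total).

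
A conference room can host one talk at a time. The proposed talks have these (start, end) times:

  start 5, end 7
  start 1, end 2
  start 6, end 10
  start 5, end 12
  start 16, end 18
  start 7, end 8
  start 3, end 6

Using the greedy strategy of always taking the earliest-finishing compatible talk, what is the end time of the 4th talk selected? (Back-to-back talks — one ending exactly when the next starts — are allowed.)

18

Sorted by end: (1,2)  (3,6)  (5,7)  (7,8)  (6,10)  (5,12)  (16,18)
take (1,2); take (3,6); take (7,8); skip (5,12); take (16,18).
Selected: (1,2) (3,6) (7,8) (16,18)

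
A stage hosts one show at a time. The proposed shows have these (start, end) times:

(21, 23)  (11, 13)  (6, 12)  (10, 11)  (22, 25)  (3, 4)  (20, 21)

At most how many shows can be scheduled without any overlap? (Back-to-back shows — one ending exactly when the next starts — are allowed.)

Sort by end time and greedily take each interval whose start is ≥ the last chosen end.
Sorted by end: (3,4)  (10,11)  (6,12)  (11,13)  (20,21)  (21,23)  (22,25)
take (3,4); take (10,11); take (11,13); take (20,21); take (21,23).
Selected 5 shows.

5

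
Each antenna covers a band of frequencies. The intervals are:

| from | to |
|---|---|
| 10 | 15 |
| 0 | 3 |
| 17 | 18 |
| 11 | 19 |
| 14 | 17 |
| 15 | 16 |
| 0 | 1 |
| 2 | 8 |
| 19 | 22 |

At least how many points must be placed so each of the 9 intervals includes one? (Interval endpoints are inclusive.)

5

Process intervals by earliest right end; each time one isn't hit yet, stab at its right endpoint.
Sorted: [0,1] [0,3] [2,8] [10,15] [15,16] [14,17] [17,18] [11,19] [19,22]
{[0,1],[0,3]} hit by 1; {[2,8]} hit by 8; {[10,15],[15,16],[14,17]} hit by 15; {[17,18],[11,19]} hit by 18; {[19,22]} hit by 22.
Points: 1, 8, 15, 18, 22 (5 total).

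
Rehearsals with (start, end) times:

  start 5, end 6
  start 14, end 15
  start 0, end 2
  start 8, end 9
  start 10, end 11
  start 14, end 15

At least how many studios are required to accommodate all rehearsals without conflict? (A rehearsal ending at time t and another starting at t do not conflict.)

2

The answer is the maximum number of intervals overlapping at any instant.
Events (time:±→running): 0:+→1 2:-→0 5:+→1 6:-→0 8:+→1 9:-→0 10:+→1 11:-→0 14:+→1 14:+→2 … peak 2.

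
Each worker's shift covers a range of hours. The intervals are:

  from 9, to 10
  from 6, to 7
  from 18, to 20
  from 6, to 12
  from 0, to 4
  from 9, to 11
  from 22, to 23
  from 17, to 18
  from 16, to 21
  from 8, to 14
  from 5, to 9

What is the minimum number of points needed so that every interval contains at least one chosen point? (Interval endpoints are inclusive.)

5

Sort by right endpoint; whenever an interval is uncovered, place a point at its right end.
Sorted: [0,4] [6,7] [5,9] [9,10] [9,11] [6,12] [8,14] [17,18] [18,20] [16,21] [22,23]
{[0,4]} hit by 4; {[6,7],[5,9]} hit by 7; {[9,10],[9,11],[6,12],[8,14]} hit by 10; {[17,18],[18,20],[16,21]} hit by 18; {[22,23]} hit by 23.
Points: 4, 7, 10, 18, 23 (5 total).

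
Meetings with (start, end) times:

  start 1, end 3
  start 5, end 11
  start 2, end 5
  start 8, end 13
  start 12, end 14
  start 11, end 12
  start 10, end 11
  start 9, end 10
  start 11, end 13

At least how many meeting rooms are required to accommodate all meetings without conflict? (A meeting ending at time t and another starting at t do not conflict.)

3

Events (time:±→running): 1:+→1 2:+→2 3:-→1 5:-→0 5:+→1 8:+→2 9:+→3 … peak 3.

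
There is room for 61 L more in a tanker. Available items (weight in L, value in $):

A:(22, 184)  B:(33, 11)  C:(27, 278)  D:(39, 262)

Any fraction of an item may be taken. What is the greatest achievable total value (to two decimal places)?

542.62

Order: C (278/27=10.30) > A (184/22=8.36) > D (262/39=6.72) > B (11/33=0.33)
Fill: take C (27 @ 278) → take A (22 @ 184) → take 12/39 of D → 80.62; 61/61 used.
Total value = 542.62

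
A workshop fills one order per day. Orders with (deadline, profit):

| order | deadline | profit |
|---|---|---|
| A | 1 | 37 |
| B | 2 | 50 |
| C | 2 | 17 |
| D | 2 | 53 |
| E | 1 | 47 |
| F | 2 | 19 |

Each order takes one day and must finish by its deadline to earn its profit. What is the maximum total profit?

Profit order: D=53 B=50 E=47 A=37 F=19 C=17
Assign: D→slot 2, B→slot 1, E skipped, A skipped, F skipped, C skipped.
Slots: [1:B] [2:D]
Profit = 50 + 53 = 103

103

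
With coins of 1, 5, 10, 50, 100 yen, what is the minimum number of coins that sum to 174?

174 − 1×100→74 − 1×50→24 − 2×10→4 − 4×1→0
Total coins = 1 + 1 + 2 + 4 = 8

8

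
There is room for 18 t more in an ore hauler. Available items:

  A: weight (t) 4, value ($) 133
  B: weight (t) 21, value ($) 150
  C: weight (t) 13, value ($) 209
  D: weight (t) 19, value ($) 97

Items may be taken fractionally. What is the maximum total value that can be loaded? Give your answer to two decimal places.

349.14

Order: A (133/4=33.25) > C (209/13=16.08) > B (150/21=7.14) > D (97/19=5.11)
Fill: take A (4 @ 133) → take C (13 @ 209) → take 1/21 of B → 7.14; 18/18 used.
Total value = 349.14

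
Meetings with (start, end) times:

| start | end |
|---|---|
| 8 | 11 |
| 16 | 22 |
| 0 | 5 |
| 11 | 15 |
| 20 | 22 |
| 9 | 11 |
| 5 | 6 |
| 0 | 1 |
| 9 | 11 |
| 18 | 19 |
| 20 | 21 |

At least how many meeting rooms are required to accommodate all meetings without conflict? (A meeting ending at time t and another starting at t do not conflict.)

Count concurrent intervals with a sweep; the peak is the room count.
starts: [0, 0, 5, 8, 9, 9, 11, 16, 18, 20, 20]
ends:   [1, 5, 6, 11, 11, 11, 15, 19, 21, 22, 22]
s0→1 s0→2 e1→1 e5→0 s5→1 e6→0 s8→1 s9→2 s9→3  — peak 3.

3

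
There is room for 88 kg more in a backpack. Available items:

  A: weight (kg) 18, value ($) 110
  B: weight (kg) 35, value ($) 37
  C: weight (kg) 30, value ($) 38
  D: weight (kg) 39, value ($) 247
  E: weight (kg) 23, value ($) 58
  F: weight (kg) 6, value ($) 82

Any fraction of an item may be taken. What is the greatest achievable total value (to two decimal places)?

Greedy by value/weight ratio, highest first.
Ratios (sorted): F 13.67, D 6.33, A 6.11, E 2.52, C 1.27, B 1.06
take F (6 @ 82); take D (39 @ 247); take A (18 @ 110); take E (23 @ 58); take 2/30 of C → 2.53. Capacity used 88/88.
Total value = 499.53

499.53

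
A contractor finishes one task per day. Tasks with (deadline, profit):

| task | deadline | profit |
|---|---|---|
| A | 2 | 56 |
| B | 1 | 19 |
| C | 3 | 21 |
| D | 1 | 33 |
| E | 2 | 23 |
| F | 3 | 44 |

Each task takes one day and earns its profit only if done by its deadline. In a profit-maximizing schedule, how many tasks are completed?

Sort by profit descending; place each in the latest free slot ≤ its deadline.
By profit: A(d2,56), F(d3,44), D(d1,33), E(d2,23), C(d3,21), B(d1,19)
A→slot 2; F→slot 3; D→slot 1; E skipped; C skipped; B skipped.
3 of 6 scheduled.

3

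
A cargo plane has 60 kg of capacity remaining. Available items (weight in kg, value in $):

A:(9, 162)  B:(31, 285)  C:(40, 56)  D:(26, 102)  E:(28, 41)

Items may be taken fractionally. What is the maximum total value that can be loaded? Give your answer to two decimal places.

525.46

Sort by value per unit weight and fill in that order.
Ratios (sorted): A 18.00, B 9.19, D 3.92, E 1.46, C 1.40
take A (9 @ 162); take B (31 @ 285); take 20/26 of D → 78.46. Capacity used 60/60.
Total value = 525.46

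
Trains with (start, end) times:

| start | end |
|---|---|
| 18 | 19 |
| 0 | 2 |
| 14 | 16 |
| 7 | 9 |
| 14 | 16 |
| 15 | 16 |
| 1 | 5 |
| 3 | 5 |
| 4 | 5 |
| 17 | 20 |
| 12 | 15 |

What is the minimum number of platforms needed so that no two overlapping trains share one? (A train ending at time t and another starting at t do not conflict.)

The answer is the maximum number of intervals overlapping at any instant.
Events (time:±→running): 0:+→1 1:+→2 2:-→1 3:+→2 4:+→3 … peak 3.

3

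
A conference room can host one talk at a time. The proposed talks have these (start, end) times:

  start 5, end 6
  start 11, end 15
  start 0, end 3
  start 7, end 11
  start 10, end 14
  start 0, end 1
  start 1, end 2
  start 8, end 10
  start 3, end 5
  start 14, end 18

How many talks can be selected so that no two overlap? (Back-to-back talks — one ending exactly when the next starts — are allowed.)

7

Sort by end time and greedily take each interval whose start is ≥ the last chosen end.
By end time: (0,1), (1,2), (0,3), (3,5), (5,6), (8,10), (7,11), (10,14), (11,15), (14,18).
Pick (0,1); next start ≥ 1 → (1,2); next start ≥ 2 → (3,5); next start ≥ 5 → (5,6); next start ≥ 6 → (8,10); next start ≥ 10 → (10,14); next start ≥ 14 → (14,18).
Selected 7 talks.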